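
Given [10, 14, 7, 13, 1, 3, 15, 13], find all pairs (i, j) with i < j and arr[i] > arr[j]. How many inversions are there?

Finding inversions in [10, 14, 7, 13, 1, 3, 15, 13]:

(0, 2): arr[0]=10 > arr[2]=7
(0, 4): arr[0]=10 > arr[4]=1
(0, 5): arr[0]=10 > arr[5]=3
(1, 2): arr[1]=14 > arr[2]=7
(1, 3): arr[1]=14 > arr[3]=13
(1, 4): arr[1]=14 > arr[4]=1
(1, 5): arr[1]=14 > arr[5]=3
(1, 7): arr[1]=14 > arr[7]=13
(2, 4): arr[2]=7 > arr[4]=1
(2, 5): arr[2]=7 > arr[5]=3
(3, 4): arr[3]=13 > arr[4]=1
(3, 5): arr[3]=13 > arr[5]=3
(6, 7): arr[6]=15 > arr[7]=13

Total inversions: 13

The array has 13 inversion(s): (0,2), (0,4), (0,5), (1,2), (1,3), (1,4), (1,5), (1,7), (2,4), (2,5), (3,4), (3,5), (6,7). Each pair (i,j) satisfies i < j and arr[i] > arr[j].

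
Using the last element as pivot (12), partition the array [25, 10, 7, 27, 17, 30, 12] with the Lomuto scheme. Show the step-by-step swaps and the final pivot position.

Lomuto partition with pivot = 12:

Initial array: [25, 10, 7, 27, 17, 30, 12]

arr[0]=25 > 12: no swap
arr[1]=10 <= 12: swap with position 0, array becomes [10, 25, 7, 27, 17, 30, 12]
arr[2]=7 <= 12: swap with position 1, array becomes [10, 7, 25, 27, 17, 30, 12]
arr[3]=27 > 12: no swap
arr[4]=17 > 12: no swap
arr[5]=30 > 12: no swap

Place pivot at position 2: [10, 7, 12, 27, 17, 30, 25]
Pivot position: 2

After partitioning with pivot 12, the array becomes [10, 7, 12, 27, 17, 30, 25]. The pivot is placed at index 2. All elements to the left of the pivot are <= 12, and all elements to the right are > 12.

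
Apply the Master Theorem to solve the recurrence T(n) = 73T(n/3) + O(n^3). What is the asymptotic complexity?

Master Theorem for T(n) = 73T(n/3) + O(n^3):

a = 73, b = 3, c = 3
log_b(a) = log_3(73) = 3.9053

Case 1: c = 3 < log_3(73) = 3.9053
T(n) = O(n^(log_3 73))

For T(n) = 73T(n/3) + O(n^3): log_3(73) = 3.9053. This is Case 1 of the Master Theorem (c < log_b(a), work dominated by leaves), giving O(n^(log_3 73)).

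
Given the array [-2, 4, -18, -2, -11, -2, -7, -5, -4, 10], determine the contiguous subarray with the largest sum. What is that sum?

Using Kadane's algorithm on [-2, 4, -18, -2, -11, -2, -7, -5, -4, 10]:

Scanning through the array:
Position 1 (value 4): max_ending_here = 4, max_so_far = 4
Position 2 (value -18): max_ending_here = -14, max_so_far = 4
Position 3 (value -2): max_ending_here = -2, max_so_far = 4
Position 4 (value -11): max_ending_here = -11, max_so_far = 4
Position 5 (value -2): max_ending_here = -2, max_so_far = 4
Position 6 (value -7): max_ending_here = -7, max_so_far = 4
Position 7 (value -5): max_ending_here = -5, max_so_far = 4
Position 8 (value -4): max_ending_here = -4, max_so_far = 4
Position 9 (value 10): max_ending_here = 10, max_so_far = 10

Maximum subarray: [10]
Maximum sum: 10

The maximum subarray is [10] with sum 10. This subarray runs from index 9 to index 9.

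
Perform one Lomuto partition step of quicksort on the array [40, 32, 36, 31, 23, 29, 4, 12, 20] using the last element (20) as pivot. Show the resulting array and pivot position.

Lomuto partition with pivot = 20:

Initial array: [40, 32, 36, 31, 23, 29, 4, 12, 20]

arr[0]=40 > 20: no swap
arr[1]=32 > 20: no swap
arr[2]=36 > 20: no swap
arr[3]=31 > 20: no swap
arr[4]=23 > 20: no swap
arr[5]=29 > 20: no swap
arr[6]=4 <= 20: swap with position 0, array becomes [4, 32, 36, 31, 23, 29, 40, 12, 20]
arr[7]=12 <= 20: swap with position 1, array becomes [4, 12, 36, 31, 23, 29, 40, 32, 20]

Place pivot at position 2: [4, 12, 20, 31, 23, 29, 40, 32, 36]
Pivot position: 2

After partitioning with pivot 20, the array becomes [4, 12, 20, 31, 23, 29, 40, 32, 36]. The pivot is placed at index 2. All elements to the left of the pivot are <= 20, and all elements to the right are > 20.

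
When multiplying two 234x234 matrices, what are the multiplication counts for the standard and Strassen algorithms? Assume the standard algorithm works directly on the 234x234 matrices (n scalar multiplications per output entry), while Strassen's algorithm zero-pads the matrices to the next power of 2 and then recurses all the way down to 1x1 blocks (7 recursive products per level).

Matrix multiplication for 234x234 matrices:

Strassen's algorithm requires power-of-2 dimensions. Pad 234x234 to 256x256 (next power of 2).

Standard algorithm: 234^3 = 12812904 multiplications
Strassen's algorithm: 7^(log2(256)) = 7^8 = 5764801 multiplications
Savings: 12812904 - 5764801 = 7048103 multiplications

Standard: 12812904 multiplications (234^3). Strassen: 5764801 multiplications (7^8, after padding to 256x256). Strassen reduces 8 recursive multiplications to 7 at each level.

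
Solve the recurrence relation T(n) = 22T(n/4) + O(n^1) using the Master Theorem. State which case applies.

Master Theorem for T(n) = 22T(n/4) + O(n^1):

a = 22, b = 4, c = 1
log_b(a) = log_4(22) = 2.2297

Case 1: c = 1 < log_4(22) = 2.2297
T(n) = O(n^(log_4 22))

For T(n) = 22T(n/4) + O(n^1): log_4(22) = 2.2297. This is Case 1 of the Master Theorem (c < log_b(a), work dominated by leaves), giving O(n^(log_4 22)).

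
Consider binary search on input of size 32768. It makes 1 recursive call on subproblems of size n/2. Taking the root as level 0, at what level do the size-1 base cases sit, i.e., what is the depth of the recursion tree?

For divide and conquer with division factor 2:

Problem sizes at each level:
Level 0: 32768
Level 1: 16384
Level 2: 8192
Level 3: 4096
Level 4: 2048
Level 5: 1024
Level 6: 512
Level 7: 256
Level 8: 128
Level 9: 64
Level 10: 32
Level 11: 16
Level 12: 8
Level 13: 4
Level 14: 2
Level 15: 1

The root is level 0 and the size-1 base case is level 15 (the tree spans levels 0 through 15, i.e. 16 levels counting the root), so the depth is the number of divisions: log_2(32768) = 15

The recursion tree depth is log_2(32768) = 15. At each level, the problem size is divided by 2, so it takes 15 divisions to reduce to a base case of size 1. The algorithm makes 1 recursive call at each level.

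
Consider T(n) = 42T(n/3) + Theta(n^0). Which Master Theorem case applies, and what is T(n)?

Master Theorem for T(n) = 42T(n/3) + O(n^0):

a = 42, b = 3, c = 0
log_b(a) = log_3(42) = 3.4022

Case 1: c = 0 < log_3(42) = 3.4022
T(n) = O(n^(log_3 42))

For T(n) = 42T(n/3) + O(n^0): log_3(42) = 3.4022. This is Case 1 of the Master Theorem (c < log_b(a), work dominated by leaves), giving O(n^(log_3 42)).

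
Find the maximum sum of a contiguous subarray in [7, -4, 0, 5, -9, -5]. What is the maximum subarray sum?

Using Kadane's algorithm on [7, -4, 0, 5, -9, -5]:

Scanning through the array:
Position 1 (value -4): max_ending_here = 3, max_so_far = 7
Position 2 (value 0): max_ending_here = 3, max_so_far = 7
Position 3 (value 5): max_ending_here = 8, max_so_far = 8
Position 4 (value -9): max_ending_here = -1, max_so_far = 8
Position 5 (value -5): max_ending_here = -5, max_so_far = 8

Maximum subarray: [7, -4, 0, 5]
Maximum sum: 8

The maximum subarray is [7, -4, 0, 5] with sum 8. This subarray runs from index 0 to index 3.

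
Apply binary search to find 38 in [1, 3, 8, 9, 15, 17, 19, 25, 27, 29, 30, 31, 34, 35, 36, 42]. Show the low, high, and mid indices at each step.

Binary search for 38 in [1, 3, 8, 9, 15, 17, 19, 25, 27, 29, 30, 31, 34, 35, 36, 42]:

lo=0, hi=15, mid=7, arr[mid]=25 -> 25 < 38, search right half
lo=8, hi=15, mid=11, arr[mid]=31 -> 31 < 38, search right half
lo=12, hi=15, mid=13, arr[mid]=35 -> 35 < 38, search right half
lo=14, hi=15, mid=14, arr[mid]=36 -> 36 < 38, search right half
lo=15, hi=15, mid=15, arr[mid]=42 -> 42 > 38, search left half
lo=15 > hi=14, target 38 not found

Binary search determines that 38 is not in the array after 5 comparisons. The search space was exhausted without finding the target.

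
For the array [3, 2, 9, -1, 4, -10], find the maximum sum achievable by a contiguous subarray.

Using Kadane's algorithm on [3, 2, 9, -1, 4, -10]:

Scanning through the array:
Position 1 (value 2): max_ending_here = 5, max_so_far = 5
Position 2 (value 9): max_ending_here = 14, max_so_far = 14
Position 3 (value -1): max_ending_here = 13, max_so_far = 14
Position 4 (value 4): max_ending_here = 17, max_so_far = 17
Position 5 (value -10): max_ending_here = 7, max_so_far = 17

Maximum subarray: [3, 2, 9, -1, 4]
Maximum sum: 17

The maximum subarray is [3, 2, 9, -1, 4] with sum 17. This subarray runs from index 0 to index 4.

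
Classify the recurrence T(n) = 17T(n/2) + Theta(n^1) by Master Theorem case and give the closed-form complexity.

Master Theorem for T(n) = 17T(n/2) + O(n^1):

a = 17, b = 2, c = 1
log_b(a) = log_2(17) = 4.0875

Case 1: c = 1 < log_2(17) = 4.0875
T(n) = O(n^(log_2 17))

For T(n) = 17T(n/2) + O(n^1): log_2(17) = 4.0875. This is Case 1 of the Master Theorem (c < log_b(a), work dominated by leaves), giving O(n^(log_2 17)).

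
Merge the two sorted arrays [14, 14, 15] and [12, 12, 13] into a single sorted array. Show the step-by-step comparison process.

Merging process:

Compare 14 vs 12: take 12 from right. Merged: [12]
Compare 14 vs 12: take 12 from right. Merged: [12, 12]
Compare 14 vs 13: take 13 from right. Merged: [12, 12, 13]
Append remaining from left: [14, 14, 15]. Merged: [12, 12, 13, 14, 14, 15]

Final merged array: [12, 12, 13, 14, 14, 15]
Total comparisons: 3

The merged array is [12, 12, 13, 14, 14, 15], requiring 3 comparisons. The merge step runs in O(n) time where n is the total number of elements.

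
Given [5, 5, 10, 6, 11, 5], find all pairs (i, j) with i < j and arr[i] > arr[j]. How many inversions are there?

Finding inversions in [5, 5, 10, 6, 11, 5]:

(2, 3): arr[2]=10 > arr[3]=6
(2, 5): arr[2]=10 > arr[5]=5
(3, 5): arr[3]=6 > arr[5]=5
(4, 5): arr[4]=11 > arr[5]=5

Total inversions: 4

The array has 4 inversion(s): (2,3), (2,5), (3,5), (4,5). Each pair (i,j) satisfies i < j and arr[i] > arr[j].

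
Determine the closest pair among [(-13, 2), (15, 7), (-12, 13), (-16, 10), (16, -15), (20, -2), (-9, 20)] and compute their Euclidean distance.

Computing all pairwise distances among 7 points:

d((-13, 2), (15, 7)) = 28.4429
d((-13, 2), (-12, 13)) = 11.0454
d((-13, 2), (-16, 10)) = 8.544
d((-13, 2), (16, -15)) = 33.6155
d((-13, 2), (20, -2)) = 33.2415
d((-13, 2), (-9, 20)) = 18.4391
d((15, 7), (-12, 13)) = 27.6586
d((15, 7), (-16, 10)) = 31.1448
d((15, 7), (16, -15)) = 22.0227
d((15, 7), (20, -2)) = 10.2956
d((15, 7), (-9, 20)) = 27.2947
d((-12, 13), (-16, 10)) = 5.0 <-- minimum
d((-12, 13), (16, -15)) = 39.598
d((-12, 13), (20, -2)) = 35.3412
d((-12, 13), (-9, 20)) = 7.6158
d((-16, 10), (16, -15)) = 40.6079
d((-16, 10), (20, -2)) = 37.9473
d((-16, 10), (-9, 20)) = 12.2066
d((16, -15), (20, -2)) = 13.6015
d((16, -15), (-9, 20)) = 43.0116
d((20, -2), (-9, 20)) = 36.4005

Closest pair: (-12, 13) and (-16, 10) with distance 5.0

The closest pair is (-12, 13) and (-16, 10) with Euclidean distance 5.0. For 7 points, brute-force pairwise comparison is shown above. For large n, the divide-and-conquer algorithm (sort by x, recurse on halves, check the dividing strip) achieves O(n log n).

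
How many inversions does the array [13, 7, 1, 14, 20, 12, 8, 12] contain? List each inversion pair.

Finding inversions in [13, 7, 1, 14, 20, 12, 8, 12]:

(0, 1): arr[0]=13 > arr[1]=7
(0, 2): arr[0]=13 > arr[2]=1
(0, 5): arr[0]=13 > arr[5]=12
(0, 6): arr[0]=13 > arr[6]=8
(0, 7): arr[0]=13 > arr[7]=12
(1, 2): arr[1]=7 > arr[2]=1
(3, 5): arr[3]=14 > arr[5]=12
(3, 6): arr[3]=14 > arr[6]=8
(3, 7): arr[3]=14 > arr[7]=12
(4, 5): arr[4]=20 > arr[5]=12
(4, 6): arr[4]=20 > arr[6]=8
(4, 7): arr[4]=20 > arr[7]=12
(5, 6): arr[5]=12 > arr[6]=8

Total inversions: 13

The array has 13 inversion(s): (0,1), (0,2), (0,5), (0,6), (0,7), (1,2), (3,5), (3,6), (3,7), (4,5), (4,6), (4,7), (5,6). Each pair (i,j) satisfies i < j and arr[i] > arr[j].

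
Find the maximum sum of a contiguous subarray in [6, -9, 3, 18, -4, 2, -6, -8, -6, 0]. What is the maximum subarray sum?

Using Kadane's algorithm on [6, -9, 3, 18, -4, 2, -6, -8, -6, 0]:

Scanning through the array:
Position 1 (value -9): max_ending_here = -3, max_so_far = 6
Position 2 (value 3): max_ending_here = 3, max_so_far = 6
Position 3 (value 18): max_ending_here = 21, max_so_far = 21
Position 4 (value -4): max_ending_here = 17, max_so_far = 21
Position 5 (value 2): max_ending_here = 19, max_so_far = 21
Position 6 (value -6): max_ending_here = 13, max_so_far = 21
Position 7 (value -8): max_ending_here = 5, max_so_far = 21
Position 8 (value -6): max_ending_here = -1, max_so_far = 21
Position 9 (value 0): max_ending_here = 0, max_so_far = 21

Maximum subarray: [3, 18]
Maximum sum: 21

The maximum subarray is [3, 18] with sum 21. This subarray runs from index 2 to index 3.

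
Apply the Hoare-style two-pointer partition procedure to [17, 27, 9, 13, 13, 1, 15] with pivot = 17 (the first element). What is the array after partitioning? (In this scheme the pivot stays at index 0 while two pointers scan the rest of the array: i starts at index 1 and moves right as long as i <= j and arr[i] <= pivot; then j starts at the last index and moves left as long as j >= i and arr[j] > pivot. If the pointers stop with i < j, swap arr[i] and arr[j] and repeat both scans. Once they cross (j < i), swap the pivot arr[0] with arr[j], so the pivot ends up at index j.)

Hoare-style two-pointer partition with pivot = 17:

Initial array: [17, 27, 9, 13, 13, 1, 15]

Pointers start at i = 1, j = 6.
i stops at index 1 (arr[1]=27 > 17), j stops at index 6 (arr[6]=15 <= 17): swap arr[1] and arr[6], array becomes [17, 15, 9, 13, 13, 1, 27]
i ends at 6, j ends at 5: the pointers have crossed (j < i), so scanning stops.

Swap pivot arr[0] with arr[5] to place pivot at position 5: [1, 15, 9, 13, 13, 17, 27]
Pivot position: 5

After partitioning with pivot 17, the array becomes [1, 15, 9, 13, 13, 17, 27]. The pivot is placed at index 5. All elements to the left of the pivot are <= 17, and all elements to the right are > 17.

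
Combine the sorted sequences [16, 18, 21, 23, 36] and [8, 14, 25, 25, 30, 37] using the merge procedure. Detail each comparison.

Merging process:

Compare 16 vs 8: take 8 from right. Merged: [8]
Compare 16 vs 14: take 14 from right. Merged: [8, 14]
Compare 16 vs 25: take 16 from left. Merged: [8, 14, 16]
Compare 18 vs 25: take 18 from left. Merged: [8, 14, 16, 18]
Compare 21 vs 25: take 21 from left. Merged: [8, 14, 16, 18, 21]
Compare 23 vs 25: take 23 from left. Merged: [8, 14, 16, 18, 21, 23]
Compare 36 vs 25: take 25 from right. Merged: [8, 14, 16, 18, 21, 23, 25]
Compare 36 vs 25: take 25 from right. Merged: [8, 14, 16, 18, 21, 23, 25, 25]
Compare 36 vs 30: take 30 from right. Merged: [8, 14, 16, 18, 21, 23, 25, 25, 30]
Compare 36 vs 37: take 36 from left. Merged: [8, 14, 16, 18, 21, 23, 25, 25, 30, 36]
Append remaining from right: [37]. Merged: [8, 14, 16, 18, 21, 23, 25, 25, 30, 36, 37]

Final merged array: [8, 14, 16, 18, 21, 23, 25, 25, 30, 36, 37]
Total comparisons: 10

The merged array is [8, 14, 16, 18, 21, 23, 25, 25, 30, 36, 37], requiring 10 comparisons. The merge step runs in O(n) time where n is the total number of elements.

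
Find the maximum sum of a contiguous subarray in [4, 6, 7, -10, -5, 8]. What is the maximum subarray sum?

Using Kadane's algorithm on [4, 6, 7, -10, -5, 8]:

Scanning through the array:
Position 1 (value 6): max_ending_here = 10, max_so_far = 10
Position 2 (value 7): max_ending_here = 17, max_so_far = 17
Position 3 (value -10): max_ending_here = 7, max_so_far = 17
Position 4 (value -5): max_ending_here = 2, max_so_far = 17
Position 5 (value 8): max_ending_here = 10, max_so_far = 17

Maximum subarray: [4, 6, 7]
Maximum sum: 17

The maximum subarray is [4, 6, 7] with sum 17. This subarray runs from index 0 to index 2.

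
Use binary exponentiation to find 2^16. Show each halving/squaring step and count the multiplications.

Computing 2^16 by squaring (build up from 2^1; each line after the first costs one multiplication):

2^1 = 2
2^2 = (2^1)^2 = 2^2 = 4
2^4 = (2^2)^2 = 4^2 = 16
2^8 = (2^4)^2 = 16^2 = 256
2^16 = (2^8)^2 = 256^2 = 65536

Result: 65536
Multiplications needed: 4 (4 lines after 2^1)

2^16 = 65536. Using exponentiation by squaring, this requires 4 multiplications. The key idea: if the exponent is even, square the half-power; if odd, multiply by the base once.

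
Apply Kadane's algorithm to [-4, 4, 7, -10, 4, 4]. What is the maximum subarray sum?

Using Kadane's algorithm on [-4, 4, 7, -10, 4, 4]:

Scanning through the array:
Position 1 (value 4): max_ending_here = 4, max_so_far = 4
Position 2 (value 7): max_ending_here = 11, max_so_far = 11
Position 3 (value -10): max_ending_here = 1, max_so_far = 11
Position 4 (value 4): max_ending_here = 5, max_so_far = 11
Position 5 (value 4): max_ending_here = 9, max_so_far = 11

Maximum subarray: [4, 7]
Maximum sum: 11

The maximum subarray is [4, 7] with sum 11. This subarray runs from index 1 to index 2.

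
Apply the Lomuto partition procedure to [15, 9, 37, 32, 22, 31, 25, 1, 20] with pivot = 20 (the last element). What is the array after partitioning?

Lomuto partition with pivot = 20:

Initial array: [15, 9, 37, 32, 22, 31, 25, 1, 20]

arr[0]=15 <= 20: swap with position 0, array becomes [15, 9, 37, 32, 22, 31, 25, 1, 20]
arr[1]=9 <= 20: swap with position 1, array becomes [15, 9, 37, 32, 22, 31, 25, 1, 20]
arr[2]=37 > 20: no swap
arr[3]=32 > 20: no swap
arr[4]=22 > 20: no swap
arr[5]=31 > 20: no swap
arr[6]=25 > 20: no swap
arr[7]=1 <= 20: swap with position 2, array becomes [15, 9, 1, 32, 22, 31, 25, 37, 20]

Place pivot at position 3: [15, 9, 1, 20, 22, 31, 25, 37, 32]
Pivot position: 3

After partitioning with pivot 20, the array becomes [15, 9, 1, 20, 22, 31, 25, 37, 32]. The pivot is placed at index 3. All elements to the left of the pivot are <= 20, and all elements to the right are > 20.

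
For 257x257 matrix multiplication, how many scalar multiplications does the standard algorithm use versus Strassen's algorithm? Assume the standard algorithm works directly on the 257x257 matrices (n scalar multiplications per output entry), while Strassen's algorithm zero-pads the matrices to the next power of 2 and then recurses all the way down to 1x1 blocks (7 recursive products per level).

Matrix multiplication for 257x257 matrices:

Strassen's algorithm requires power-of-2 dimensions. Pad 257x257 to 512x512 (next power of 2).

Standard algorithm: 257^3 = 16974593 multiplications
Strassen's algorithm: 7^(log2(512)) = 7^9 = 40353607 multiplications
Difference: 16974593 - 40353607 = -23379014 (Strassen uses MORE here due to padding overhead — for small or just-over-power-of-2 n, padding can outweigh the per-level savings)

Standard: 16974593 multiplications (257^3). Strassen: 40353607 multiplications (7^9, after padding to 512x512). Strassen reduces 8 recursive multiplications to 7 at each level.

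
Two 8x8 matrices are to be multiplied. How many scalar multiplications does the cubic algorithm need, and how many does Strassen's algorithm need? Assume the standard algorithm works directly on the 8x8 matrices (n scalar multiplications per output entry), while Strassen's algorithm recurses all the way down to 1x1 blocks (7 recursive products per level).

Matrix multiplication for 8x8 matrices:

Standard algorithm: 8^3 = 512 multiplications
Strassen's algorithm: 7^(log2(8)) = 7^3 = 343 multiplications
Savings: 512 - 343 = 169 multiplications

Standard: 512 multiplications (8^3). Strassen: 343 multiplications (7^3). Strassen reduces 8 recursive multiplications to 7 at each level.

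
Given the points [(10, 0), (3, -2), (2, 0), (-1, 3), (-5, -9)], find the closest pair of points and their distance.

Computing all pairwise distances among 5 points:

d((10, 0), (3, -2)) = 7.2801
d((10, 0), (2, 0)) = 8.0
d((10, 0), (-1, 3)) = 11.4018
d((10, 0), (-5, -9)) = 17.4929
d((3, -2), (2, 0)) = 2.2361 <-- minimum
d((3, -2), (-1, 3)) = 6.4031
d((3, -2), (-5, -9)) = 10.6301
d((2, 0), (-1, 3)) = 4.2426
d((2, 0), (-5, -9)) = 11.4018
d((-1, 3), (-5, -9)) = 12.6491

Closest pair: (3, -2) and (2, 0) with distance 2.2361

The closest pair is (3, -2) and (2, 0) with Euclidean distance 2.2361. For 5 points, brute-force pairwise comparison is shown above. For large n, the divide-and-conquer algorithm (sort by x, recurse on halves, check the dividing strip) achieves O(n log n).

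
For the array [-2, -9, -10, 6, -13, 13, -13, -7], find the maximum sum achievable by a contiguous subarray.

Using Kadane's algorithm on [-2, -9, -10, 6, -13, 13, -13, -7]:

Scanning through the array:
Position 1 (value -9): max_ending_here = -9, max_so_far = -2
Position 2 (value -10): max_ending_here = -10, max_so_far = -2
Position 3 (value 6): max_ending_here = 6, max_so_far = 6
Position 4 (value -13): max_ending_here = -7, max_so_far = 6
Position 5 (value 13): max_ending_here = 13, max_so_far = 13
Position 6 (value -13): max_ending_here = 0, max_so_far = 13
Position 7 (value -7): max_ending_here = -7, max_so_far = 13

Maximum subarray: [13]
Maximum sum: 13

The maximum subarray is [13] with sum 13. This subarray runs from index 5 to index 5.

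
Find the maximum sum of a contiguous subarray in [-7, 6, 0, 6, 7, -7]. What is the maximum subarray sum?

Using Kadane's algorithm on [-7, 6, 0, 6, 7, -7]:

Scanning through the array:
Position 1 (value 6): max_ending_here = 6, max_so_far = 6
Position 2 (value 0): max_ending_here = 6, max_so_far = 6
Position 3 (value 6): max_ending_here = 12, max_so_far = 12
Position 4 (value 7): max_ending_here = 19, max_so_far = 19
Position 5 (value -7): max_ending_here = 12, max_so_far = 19

Maximum subarray: [6, 0, 6, 7]
Maximum sum: 19

The maximum subarray is [6, 0, 6, 7] with sum 19. This subarray runs from index 1 to index 4.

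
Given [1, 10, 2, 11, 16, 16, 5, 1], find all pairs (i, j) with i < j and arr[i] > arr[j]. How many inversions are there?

Finding inversions in [1, 10, 2, 11, 16, 16, 5, 1]:

(1, 2): arr[1]=10 > arr[2]=2
(1, 6): arr[1]=10 > arr[6]=5
(1, 7): arr[1]=10 > arr[7]=1
(2, 7): arr[2]=2 > arr[7]=1
(3, 6): arr[3]=11 > arr[6]=5
(3, 7): arr[3]=11 > arr[7]=1
(4, 6): arr[4]=16 > arr[6]=5
(4, 7): arr[4]=16 > arr[7]=1
(5, 6): arr[5]=16 > arr[6]=5
(5, 7): arr[5]=16 > arr[7]=1
(6, 7): arr[6]=5 > arr[7]=1

Total inversions: 11

The array has 11 inversion(s): (1,2), (1,6), (1,7), (2,7), (3,6), (3,7), (4,6), (4,7), (5,6), (5,7), (6,7). Each pair (i,j) satisfies i < j and arr[i] > arr[j].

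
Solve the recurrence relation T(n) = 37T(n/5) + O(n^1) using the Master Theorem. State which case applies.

Master Theorem for T(n) = 37T(n/5) + O(n^1):

a = 37, b = 5, c = 1
log_b(a) = log_5(37) = 2.2436

Case 1: c = 1 < log_5(37) = 2.2436
T(n) = O(n^(log_5 37))

For T(n) = 37T(n/5) + O(n^1): log_5(37) = 2.2436. This is Case 1 of the Master Theorem (c < log_b(a), work dominated by leaves), giving O(n^(log_5 37)).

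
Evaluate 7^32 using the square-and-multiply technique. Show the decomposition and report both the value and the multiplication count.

Computing 7^32 by squaring (build up from 7^1; each line after the first costs one multiplication):

7^1 = 7
7^2 = (7^1)^2 = 7^2 = 49
7^4 = (7^2)^2 = 49^2 = 2401
7^8 = (7^4)^2 = 2401^2 = 5764801
7^16 = (7^8)^2 = 5764801^2 = 33232930569601
7^32 = (7^16)^2 = 33232930569601^2 = 1104427674243920646305299201

Result: 1104427674243920646305299201
Multiplications needed: 5 (5 lines after 7^1)

7^32 = 1104427674243920646305299201. Using exponentiation by squaring, this requires 5 multiplications. The key idea: if the exponent is even, square the half-power; if odd, multiply by the base once.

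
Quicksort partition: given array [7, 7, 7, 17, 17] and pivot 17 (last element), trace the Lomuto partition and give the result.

Lomuto partition with pivot = 17:

Initial array: [7, 7, 7, 17, 17]

arr[0]=7 <= 17: swap with position 0, array becomes [7, 7, 7, 17, 17]
arr[1]=7 <= 17: swap with position 1, array becomes [7, 7, 7, 17, 17]
arr[2]=7 <= 17: swap with position 2, array becomes [7, 7, 7, 17, 17]
arr[3]=17 <= 17: swap with position 3, array becomes [7, 7, 7, 17, 17]

Place pivot at position 4: [7, 7, 7, 17, 17]
Pivot position: 4

After partitioning with pivot 17, the array becomes [7, 7, 7, 17, 17]. The pivot is placed at index 4. All elements to the left of the pivot are <= 17, and all elements to the right are > 17.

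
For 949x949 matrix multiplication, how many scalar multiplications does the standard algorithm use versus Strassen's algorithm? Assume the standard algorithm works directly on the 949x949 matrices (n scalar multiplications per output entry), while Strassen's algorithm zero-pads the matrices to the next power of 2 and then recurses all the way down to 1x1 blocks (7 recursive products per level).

Matrix multiplication for 949x949 matrices:

Strassen's algorithm requires power-of-2 dimensions. Pad 949x949 to 1024x1024 (next power of 2).

Standard algorithm: 949^3 = 854670349 multiplications
Strassen's algorithm: 7^(log2(1024)) = 7^10 = 282475249 multiplications
Savings: 854670349 - 282475249 = 572195100 multiplications

Standard: 854670349 multiplications (949^3). Strassen: 282475249 multiplications (7^10, after padding to 1024x1024). Strassen reduces 8 recursive multiplications to 7 at each level.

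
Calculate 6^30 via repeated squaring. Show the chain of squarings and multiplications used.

Computing 6^30 by squaring (build up from 6^1; each line after the first costs one multiplication):

6^1 = 6
6^2 = (6^1)^2 = 6^2 = 36
6^3 = 6 * 6^2 = 6 * 36 = 216
6^6 = (6^3)^2 = 216^2 = 46656
6^7 = 6 * 6^6 = 6 * 46656 = 279936
6^14 = (6^7)^2 = 279936^2 = 78364164096
6^15 = 6 * 6^14 = 6 * 78364164096 = 470184984576
6^30 = (6^15)^2 = 470184984576^2 = 221073919720733357899776

Result: 221073919720733357899776
Multiplications needed: 7 (7 lines after 6^1)

6^30 = 221073919720733357899776. Using exponentiation by squaring, this requires 7 multiplications. The key idea: if the exponent is even, square the half-power; if odd, multiply by the base once.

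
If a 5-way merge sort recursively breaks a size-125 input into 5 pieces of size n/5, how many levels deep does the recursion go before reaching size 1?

For divide and conquer with division factor 5:

Problem sizes at each level:
Level 0: 125
Level 1: 25
Level 2: 5
Level 3: 1

The root is level 0 and the size-1 base case is level 3 (the tree spans levels 0 through 3, i.e. 4 levels counting the root), so the depth is the number of divisions: log_5(125) = 3

The recursion tree depth is log_5(125) = 3. At each level, the problem size is divided by 5, so it takes 3 divisions to reduce to a base case of size 1. The algorithm makes 5 recursive calls at each level.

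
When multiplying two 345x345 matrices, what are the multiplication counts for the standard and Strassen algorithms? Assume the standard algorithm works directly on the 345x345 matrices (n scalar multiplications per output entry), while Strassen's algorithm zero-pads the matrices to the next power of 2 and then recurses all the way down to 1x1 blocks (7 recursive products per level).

Matrix multiplication for 345x345 matrices:

Strassen's algorithm requires power-of-2 dimensions. Pad 345x345 to 512x512 (next power of 2).

Standard algorithm: 345^3 = 41063625 multiplications
Strassen's algorithm: 7^(log2(512)) = 7^9 = 40353607 multiplications
Savings: 41063625 - 40353607 = 710018 multiplications

Standard: 41063625 multiplications (345^3). Strassen: 40353607 multiplications (7^9, after padding to 512x512). Strassen reduces 8 recursive multiplications to 7 at each level.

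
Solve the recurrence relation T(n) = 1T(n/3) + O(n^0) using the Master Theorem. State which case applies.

Master Theorem for T(n) = 1T(n/3) + O(n^0):

a = 1, b = 3, c = 0
log_b(a) = log_3(1) = 0.0000

Case 2: c = 0 = log_3(1) = 0.0000
T(n) = O(n^0 log n) = O(log n)

For T(n) = 1T(n/3) + O(n^0): log_3(1) = 0.0000. This is Case 2 of the Master Theorem (c = log_b(a), equal work at all levels), giving O(log n).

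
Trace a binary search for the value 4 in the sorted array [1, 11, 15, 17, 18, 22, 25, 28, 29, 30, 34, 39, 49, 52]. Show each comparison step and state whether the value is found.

Binary search for 4 in [1, 11, 15, 17, 18, 22, 25, 28, 29, 30, 34, 39, 49, 52]:

lo=0, hi=13, mid=6, arr[mid]=25 -> 25 > 4, search left half
lo=0, hi=5, mid=2, arr[mid]=15 -> 15 > 4, search left half
lo=0, hi=1, mid=0, arr[mid]=1 -> 1 < 4, search right half
lo=1, hi=1, mid=1, arr[mid]=11 -> 11 > 4, search left half
lo=1 > hi=0, target 4 not found

Binary search determines that 4 is not in the array after 4 comparisons. The search space was exhausted without finding the target.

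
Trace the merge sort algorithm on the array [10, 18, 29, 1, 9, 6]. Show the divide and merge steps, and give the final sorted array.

Merge sort trace:

Split: [10, 18, 29, 1, 9, 6] -> [10, 18, 29] and [1, 9, 6]
  Split: [10, 18, 29] -> [10] and [18, 29]
    Split: [18, 29] -> [18] and [29]
    Merge: [18] + [29] -> [18, 29]
  Merge: [10] + [18, 29] -> [10, 18, 29]
  Split: [1, 9, 6] -> [1] and [9, 6]
    Split: [9, 6] -> [9] and [6]
    Merge: [9] + [6] -> [6, 9]
  Merge: [1] + [6, 9] -> [1, 6, 9]
Merge: [10, 18, 29] + [1, 6, 9] -> [1, 6, 9, 10, 18, 29]

Final sorted array: [1, 6, 9, 10, 18, 29]

The merge sort proceeds by recursively splitting the array and merging sorted halves.
After all merges, the sorted array is [1, 6, 9, 10, 18, 29].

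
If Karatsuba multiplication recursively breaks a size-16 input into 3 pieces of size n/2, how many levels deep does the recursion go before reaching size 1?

For divide and conquer with division factor 2:

Problem sizes at each level:
Level 0: 16
Level 1: 8
Level 2: 4
Level 3: 2
Level 4: 1

The root is level 0 and the size-1 base case is level 4 (the tree spans levels 0 through 4, i.e. 5 levels counting the root), so the depth is the number of divisions: log_2(16) = 4

The recursion tree depth is log_2(16) = 4. At each level, the problem size is divided by 2, so it takes 4 divisions to reduce to a base case of size 1. The algorithm makes 3 recursive calls at each level.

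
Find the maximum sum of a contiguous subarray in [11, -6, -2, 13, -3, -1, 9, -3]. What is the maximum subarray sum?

Using Kadane's algorithm on [11, -6, -2, 13, -3, -1, 9, -3]:

Scanning through the array:
Position 1 (value -6): max_ending_here = 5, max_so_far = 11
Position 2 (value -2): max_ending_here = 3, max_so_far = 11
Position 3 (value 13): max_ending_here = 16, max_so_far = 16
Position 4 (value -3): max_ending_here = 13, max_so_far = 16
Position 5 (value -1): max_ending_here = 12, max_so_far = 16
Position 6 (value 9): max_ending_here = 21, max_so_far = 21
Position 7 (value -3): max_ending_here = 18, max_so_far = 21

Maximum subarray: [11, -6, -2, 13, -3, -1, 9]
Maximum sum: 21

The maximum subarray is [11, -6, -2, 13, -3, -1, 9] with sum 21. This subarray runs from index 0 to index 6.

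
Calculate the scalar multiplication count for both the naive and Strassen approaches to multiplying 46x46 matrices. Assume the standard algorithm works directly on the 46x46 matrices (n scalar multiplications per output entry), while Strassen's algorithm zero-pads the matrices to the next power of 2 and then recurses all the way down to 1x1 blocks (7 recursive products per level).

Matrix multiplication for 46x46 matrices:

Strassen's algorithm requires power-of-2 dimensions. Pad 46x46 to 64x64 (next power of 2).

Standard algorithm: 46^3 = 97336 multiplications
Strassen's algorithm: 7^(log2(64)) = 7^6 = 117649 multiplications
Difference: 97336 - 117649 = -20313 (Strassen uses MORE here due to padding overhead — for small or just-over-power-of-2 n, padding can outweigh the per-level savings)

Standard: 97336 multiplications (46^3). Strassen: 117649 multiplications (7^6, after padding to 64x64). Strassen reduces 8 recursive multiplications to 7 at each level.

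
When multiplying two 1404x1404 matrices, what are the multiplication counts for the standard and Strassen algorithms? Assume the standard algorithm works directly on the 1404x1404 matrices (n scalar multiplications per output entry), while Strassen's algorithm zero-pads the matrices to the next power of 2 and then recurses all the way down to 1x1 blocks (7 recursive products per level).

Matrix multiplication for 1404x1404 matrices:

Strassen's algorithm requires power-of-2 dimensions. Pad 1404x1404 to 2048x2048 (next power of 2).

Standard algorithm: 1404^3 = 2767587264 multiplications
Strassen's algorithm: 7^(log2(2048)) = 7^11 = 1977326743 multiplications
Savings: 2767587264 - 1977326743 = 790260521 multiplications

Standard: 2767587264 multiplications (1404^3). Strassen: 1977326743 multiplications (7^11, after padding to 2048x2048). Strassen reduces 8 recursive multiplications to 7 at each level.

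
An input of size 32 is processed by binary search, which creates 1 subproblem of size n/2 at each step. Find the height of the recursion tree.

For divide and conquer with division factor 2:

Problem sizes at each level:
Level 0: 32
Level 1: 16
Level 2: 8
Level 3: 4
Level 4: 2
Level 5: 1

The root is level 0 and the size-1 base case is level 5 (the tree spans levels 0 through 5, i.e. 6 levels counting the root), so the depth is the number of divisions: log_2(32) = 5

The recursion tree depth is log_2(32) = 5. At each level, the problem size is divided by 2, so it takes 5 divisions to reduce to a base case of size 1. The algorithm makes 1 recursive call at each level.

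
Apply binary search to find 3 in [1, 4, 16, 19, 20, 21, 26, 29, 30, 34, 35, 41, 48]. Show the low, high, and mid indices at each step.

Binary search for 3 in [1, 4, 16, 19, 20, 21, 26, 29, 30, 34, 35, 41, 48]:

lo=0, hi=12, mid=6, arr[mid]=26 -> 26 > 3, search left half
lo=0, hi=5, mid=2, arr[mid]=16 -> 16 > 3, search left half
lo=0, hi=1, mid=0, arr[mid]=1 -> 1 < 3, search right half
lo=1, hi=1, mid=1, arr[mid]=4 -> 4 > 3, search left half
lo=1 > hi=0, target 3 not found

Binary search determines that 3 is not in the array after 4 comparisons. The search space was exhausted without finding the target.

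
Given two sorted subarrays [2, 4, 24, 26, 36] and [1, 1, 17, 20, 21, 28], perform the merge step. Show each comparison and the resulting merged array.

Merging process:

Compare 2 vs 1: take 1 from right. Merged: [1]
Compare 2 vs 1: take 1 from right. Merged: [1, 1]
Compare 2 vs 17: take 2 from left. Merged: [1, 1, 2]
Compare 4 vs 17: take 4 from left. Merged: [1, 1, 2, 4]
Compare 24 vs 17: take 17 from right. Merged: [1, 1, 2, 4, 17]
Compare 24 vs 20: take 20 from right. Merged: [1, 1, 2, 4, 17, 20]
Compare 24 vs 21: take 21 from right. Merged: [1, 1, 2, 4, 17, 20, 21]
Compare 24 vs 28: take 24 from left. Merged: [1, 1, 2, 4, 17, 20, 21, 24]
Compare 26 vs 28: take 26 from left. Merged: [1, 1, 2, 4, 17, 20, 21, 24, 26]
Compare 36 vs 28: take 28 from right. Merged: [1, 1, 2, 4, 17, 20, 21, 24, 26, 28]
Append remaining from left: [36]. Merged: [1, 1, 2, 4, 17, 20, 21, 24, 26, 28, 36]

Final merged array: [1, 1, 2, 4, 17, 20, 21, 24, 26, 28, 36]
Total comparisons: 10

The merged array is [1, 1, 2, 4, 17, 20, 21, 24, 26, 28, 36], requiring 10 comparisons. The merge step runs in O(n) time where n is the total number of elements.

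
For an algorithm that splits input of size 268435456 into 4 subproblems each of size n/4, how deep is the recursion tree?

For divide and conquer with division factor 4:

Problem sizes at each level:
Level 0: 268435456
Level 1: 67108864
Level 2: 16777216
Level 3: 4194304
Level 4: 1048576
Level 5: 262144
Level 6: 65536
Level 7: 16384
Level 8: 4096
Level 9: 1024
Level 10: 256
Level 11: 64
Level 12: 16
Level 13: 4
Level 14: 1

The root is level 0 and the size-1 base case is level 14 (the tree spans levels 0 through 14, i.e. 15 levels counting the root), so the depth is the number of divisions: log_4(268435456) = 14

The recursion tree depth is log_4(268435456) = 14. At each level, the problem size is divided by 4, so it takes 14 divisions to reduce to a base case of size 1. The algorithm makes 4 recursive calls at each level.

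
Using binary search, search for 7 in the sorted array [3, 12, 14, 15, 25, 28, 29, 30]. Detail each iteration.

Binary search for 7 in [3, 12, 14, 15, 25, 28, 29, 30]:

lo=0, hi=7, mid=3, arr[mid]=15 -> 15 > 7, search left half
lo=0, hi=2, mid=1, arr[mid]=12 -> 12 > 7, search left half
lo=0, hi=0, mid=0, arr[mid]=3 -> 3 < 7, search right half
lo=1 > hi=0, target 7 not found

Binary search determines that 7 is not in the array after 3 comparisons. The search space was exhausted without finding the target.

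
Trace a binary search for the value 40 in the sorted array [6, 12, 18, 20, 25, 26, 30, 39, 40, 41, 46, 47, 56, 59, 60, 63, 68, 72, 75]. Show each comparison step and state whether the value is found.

Binary search for 40 in [6, 12, 18, 20, 25, 26, 30, 39, 40, 41, 46, 47, 56, 59, 60, 63, 68, 72, 75]:

lo=0, hi=18, mid=9, arr[mid]=41 -> 41 > 40, search left half
lo=0, hi=8, mid=4, arr[mid]=25 -> 25 < 40, search right half
lo=5, hi=8, mid=6, arr[mid]=30 -> 30 < 40, search right half
lo=7, hi=8, mid=7, arr[mid]=39 -> 39 < 40, search right half
lo=8, hi=8, mid=8, arr[mid]=40 -> Found target at index 8!

Binary search finds 40 at index 8 after 5 comparisons. The search repeatedly halves the search space by comparing with the middle element.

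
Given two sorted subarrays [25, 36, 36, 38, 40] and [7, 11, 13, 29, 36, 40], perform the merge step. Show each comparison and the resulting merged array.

Merging process:

Compare 25 vs 7: take 7 from right. Merged: [7]
Compare 25 vs 11: take 11 from right. Merged: [7, 11]
Compare 25 vs 13: take 13 from right. Merged: [7, 11, 13]
Compare 25 vs 29: take 25 from left. Merged: [7, 11, 13, 25]
Compare 36 vs 29: take 29 from right. Merged: [7, 11, 13, 25, 29]
Compare 36 vs 36: take 36 from left. Merged: [7, 11, 13, 25, 29, 36]
Compare 36 vs 36: take 36 from left. Merged: [7, 11, 13, 25, 29, 36, 36]
Compare 38 vs 36: take 36 from right. Merged: [7, 11, 13, 25, 29, 36, 36, 36]
Compare 38 vs 40: take 38 from left. Merged: [7, 11, 13, 25, 29, 36, 36, 36, 38]
Compare 40 vs 40: take 40 from left. Merged: [7, 11, 13, 25, 29, 36, 36, 36, 38, 40]
Append remaining from right: [40]. Merged: [7, 11, 13, 25, 29, 36, 36, 36, 38, 40, 40]

Final merged array: [7, 11, 13, 25, 29, 36, 36, 36, 38, 40, 40]
Total comparisons: 10

The merged array is [7, 11, 13, 25, 29, 36, 36, 36, 38, 40, 40], requiring 10 comparisons. The merge step runs in O(n) time where n is the total number of elements.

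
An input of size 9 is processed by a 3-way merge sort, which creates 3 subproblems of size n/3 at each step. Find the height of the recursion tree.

For divide and conquer with division factor 3:

Problem sizes at each level:
Level 0: 9
Level 1: 3
Level 2: 1

The root is level 0 and the size-1 base case is level 2 (the tree spans levels 0 through 2, i.e. 3 levels counting the root), so the depth is the number of divisions: log_3(9) = 2

The recursion tree depth is log_3(9) = 2. At each level, the problem size is divided by 3, so it takes 2 divisions to reduce to a base case of size 1. The algorithm makes 3 recursive calls at each level.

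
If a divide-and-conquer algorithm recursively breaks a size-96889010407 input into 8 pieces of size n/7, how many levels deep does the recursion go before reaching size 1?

For divide and conquer with division factor 7:

Problem sizes at each level:
Level 0: 96889010407
Level 1: 13841287201
Level 2: 1977326743
Level 3: 282475249
Level 4: 40353607
Level 5: 5764801
Level 6: 823543
Level 7: 117649
Level 8: 16807
Level 9: 2401
Level 10: 343
Level 11: 49
Level 12: 7
Level 13: 1

The root is level 0 and the size-1 base case is level 13 (the tree spans levels 0 through 13, i.e. 14 levels counting the root), so the depth is the number of divisions: log_7(96889010407) = 13

The recursion tree depth is log_7(96889010407) = 13. At each level, the problem size is divided by 7, so it takes 13 divisions to reduce to a base case of size 1. The algorithm makes 8 recursive calls at each level.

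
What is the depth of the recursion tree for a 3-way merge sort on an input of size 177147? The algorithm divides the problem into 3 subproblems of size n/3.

For divide and conquer with division factor 3:

Problem sizes at each level:
Level 0: 177147
Level 1: 59049
Level 2: 19683
Level 3: 6561
Level 4: 2187
Level 5: 729
Level 6: 243
Level 7: 81
Level 8: 27
Level 9: 9
Level 10: 3
Level 11: 1

The root is level 0 and the size-1 base case is level 11 (the tree spans levels 0 through 11, i.e. 12 levels counting the root), so the depth is the number of divisions: log_3(177147) = 11

The recursion tree depth is log_3(177147) = 11. At each level, the problem size is divided by 3, so it takes 11 divisions to reduce to a base case of size 1. The algorithm makes 3 recursive calls at each level.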